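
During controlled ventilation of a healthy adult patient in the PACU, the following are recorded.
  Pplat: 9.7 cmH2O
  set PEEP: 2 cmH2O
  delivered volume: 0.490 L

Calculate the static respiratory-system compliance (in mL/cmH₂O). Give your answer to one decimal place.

Cstat = Vt / (Pplat − PEEP) = 490 / (9.7 − 2) = 490 / 7.7 = 63.636 mL/cmH2O.

63.6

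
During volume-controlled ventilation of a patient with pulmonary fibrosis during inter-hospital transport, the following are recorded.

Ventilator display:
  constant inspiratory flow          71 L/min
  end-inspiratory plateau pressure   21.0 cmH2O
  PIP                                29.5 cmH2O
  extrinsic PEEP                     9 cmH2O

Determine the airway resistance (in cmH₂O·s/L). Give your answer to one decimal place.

7.2

Flow: 71 L/min ÷ 60 = 1.1833 L/s.
Raw = (PIP − Pplat) / flow = (29.5 − 21.0) / 1.1833 = 8.5 / 1.1833 = 7.183 cmH2O·s/L.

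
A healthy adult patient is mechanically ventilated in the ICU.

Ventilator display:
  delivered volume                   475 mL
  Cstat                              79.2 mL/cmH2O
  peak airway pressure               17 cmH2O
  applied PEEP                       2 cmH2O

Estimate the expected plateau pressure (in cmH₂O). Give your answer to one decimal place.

Pplat = PEEP + Vt / Cstat = 2 + 475 / 79.2 = 2 + 5.997 = 7.997 cmH2O.

8.0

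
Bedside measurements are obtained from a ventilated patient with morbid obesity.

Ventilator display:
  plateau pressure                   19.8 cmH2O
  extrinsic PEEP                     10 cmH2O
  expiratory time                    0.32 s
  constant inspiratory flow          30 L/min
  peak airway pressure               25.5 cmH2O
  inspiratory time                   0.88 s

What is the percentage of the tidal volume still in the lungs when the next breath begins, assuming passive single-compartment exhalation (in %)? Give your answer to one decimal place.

Flow: 30 L/min ÷ 60 = 0.5 L/s.
Vt = flow × Ti = 0.5 L/s × 0.88 s × 1000 mL/L = 440.0 mL.
R = (PIP − Pplat)/V̇ = (25.5 − 19.8) / 0.5 = 5.7/0.5 = 11.4 cmH2O·s/L.
C = Vt/(Pplat − PEEP) = 440.0 / (19.8 − 10) = 440.0/9.8 = 44.898 mL/cmH2O.
τ = R × C = 11.4 × 0.0449 L/cmH2O = 0.5119 s.
Fraction remaining at end-expiration = e^(−Te/τ) = e^(−0.32/0.5119) = 0.5352 → 53.52%.

53.5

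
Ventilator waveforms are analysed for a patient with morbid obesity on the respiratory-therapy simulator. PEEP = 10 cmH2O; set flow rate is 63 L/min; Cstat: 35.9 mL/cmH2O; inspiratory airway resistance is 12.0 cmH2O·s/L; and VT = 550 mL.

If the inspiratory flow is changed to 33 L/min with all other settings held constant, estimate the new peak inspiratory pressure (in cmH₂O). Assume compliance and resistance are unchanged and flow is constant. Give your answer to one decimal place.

31.9

Flow: 63 L/min ÷ 60 = 1.05 L/s.
New flow: 33 L/min ÷ 60 = 0.55 L/s.
PIP = Vt/C + R·V̇ + PEEP (constant-flow equation of motion).
Only the resistive term changes: ΔPIP = R × ΔV̇ = 12.0 × (0.55 − 1.05) = 12.0 × -0.5 = -6.0 cmH2O.
Original PIP = 550/35.9 + 12.0×1.05 + 10 = 37.92 cmH2O; new PIP = 37.92 + (-6.0) = 31.92 cmH2O.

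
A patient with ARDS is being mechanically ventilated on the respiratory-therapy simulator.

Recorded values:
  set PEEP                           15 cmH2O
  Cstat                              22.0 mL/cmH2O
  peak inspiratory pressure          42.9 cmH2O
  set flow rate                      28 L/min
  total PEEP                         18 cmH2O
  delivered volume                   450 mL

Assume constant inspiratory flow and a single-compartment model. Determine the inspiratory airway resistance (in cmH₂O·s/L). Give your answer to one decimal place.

Flow: 28 L/min ÷ 60 = 0.4667 L/s.
Total PEEP = 18 cmH2O (set 15 + intrinsic 3); this is the baseline alveolar pressure.
Equation of motion (constant flow): PIP = Vt/C + R·V̇ + PEEP.
R·V̇ = PIP − Vt/C − PEEP = 42.9 − 450/22.0 − 18 = 42.9 − 20.455 − 18 = 4.445 cmH2O.
R = 4.445 / 0.4667 = 9.524 cmH2O·s/L.

9.5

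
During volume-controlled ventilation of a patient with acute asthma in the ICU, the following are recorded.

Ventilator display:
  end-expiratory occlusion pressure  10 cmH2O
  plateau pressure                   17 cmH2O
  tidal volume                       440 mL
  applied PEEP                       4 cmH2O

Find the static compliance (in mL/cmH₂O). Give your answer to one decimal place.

62.9

End-expiratory occlusion gives total PEEP = 10 cmH2O (intrinsic PEEP = 10 − 4 = 6). Use total PEEP for the elastic gradient.
Cstat = Vt / (Pplat − PEEPtotal) = 440 / (17 − 10) = 440 / 7.0 = 62.857 mL/cmH2O.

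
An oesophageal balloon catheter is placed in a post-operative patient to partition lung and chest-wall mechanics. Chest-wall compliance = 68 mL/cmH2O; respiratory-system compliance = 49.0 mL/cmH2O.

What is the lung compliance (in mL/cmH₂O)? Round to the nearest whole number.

1/CL = 1/Crs − 1/Ccw.
1/CL = 1/49.0 − 1/68 = 0.005702.
CL = 175.38 mL/cmH2O.

175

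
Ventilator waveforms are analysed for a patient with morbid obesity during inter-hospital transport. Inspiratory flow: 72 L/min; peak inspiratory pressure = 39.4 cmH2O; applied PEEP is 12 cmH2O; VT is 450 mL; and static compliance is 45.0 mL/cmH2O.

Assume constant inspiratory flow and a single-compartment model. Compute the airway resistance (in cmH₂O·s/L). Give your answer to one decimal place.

Flow: 72 L/min ÷ 60 = 1.2 L/s.
Equation of motion (constant flow): PIP = Vt/C + R·V̇ + PEEP.
R·V̇ = PIP − Vt/C − PEEP = 39.4 − 450/45.0 − 12 = 39.4 − 10.0 − 12 = 17.4 cmH2O.
R = 17.4 / 1.2 = 14.5 cmH2O·s/L.

14.5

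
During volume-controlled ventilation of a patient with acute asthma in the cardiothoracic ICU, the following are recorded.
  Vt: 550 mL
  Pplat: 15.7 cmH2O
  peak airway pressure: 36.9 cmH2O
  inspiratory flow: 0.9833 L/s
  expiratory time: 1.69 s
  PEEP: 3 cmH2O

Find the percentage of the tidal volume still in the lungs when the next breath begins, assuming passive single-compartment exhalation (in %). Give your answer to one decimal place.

16.4

R = (PIP − Pplat)/V̇ = (36.9 − 15.7) / 0.9833 = 21.2/0.9833 = 21.56 cmH2O·s/L.
C = Vt/(Pplat − PEEP) = 550.0 / (15.7 − 3) = 550.0/12.7 = 43.307 mL/cmH2O.
τ = R × C = 21.56 × 0.04331 L/cmH2O = 0.9338 s.
Fraction remaining at end-expiration = e^(−Te/τ) = e^(−1.69/0.9338) = 0.1637 → 16.37%.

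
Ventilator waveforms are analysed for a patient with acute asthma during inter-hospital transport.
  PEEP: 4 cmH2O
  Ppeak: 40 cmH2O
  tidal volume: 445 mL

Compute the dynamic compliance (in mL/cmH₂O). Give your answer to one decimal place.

Dynamic compliance = Vt / (PIP − PEEP) = 445 / (40 − 4) = 445 / 36.0 = 12.361 mL/cmH2O.

12.4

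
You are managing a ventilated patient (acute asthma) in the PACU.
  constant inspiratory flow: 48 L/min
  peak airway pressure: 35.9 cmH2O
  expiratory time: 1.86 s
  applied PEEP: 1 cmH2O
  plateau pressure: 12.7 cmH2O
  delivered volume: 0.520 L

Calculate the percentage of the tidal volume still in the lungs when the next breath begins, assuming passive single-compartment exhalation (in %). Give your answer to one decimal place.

Flow: 48 L/min ÷ 60 = 0.8 L/s.
R = (PIP − Pplat)/V̇ = (35.9 − 12.7) / 0.8 = 23.2/0.8 = 29.0 cmH2O·s/L.
C = Vt/(Pplat − PEEP) = 520.0 / (12.7 − 1) = 520.0/11.7 = 44.444 mL/cmH2O.
τ = R × C = 29.0 × 0.04444 L/cmH2O = 1.289 s.
Fraction remaining at end-expiration = e^(−Te/τ) = e^(−1.86/1.289) = 0.2362 → 23.62%.

23.6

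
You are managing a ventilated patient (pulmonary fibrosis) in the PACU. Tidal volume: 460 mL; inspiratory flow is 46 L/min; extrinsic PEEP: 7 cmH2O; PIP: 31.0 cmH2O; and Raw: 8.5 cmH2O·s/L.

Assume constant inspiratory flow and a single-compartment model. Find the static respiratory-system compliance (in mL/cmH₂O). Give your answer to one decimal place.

26.3

Flow: 46 L/min ÷ 60 = 0.7667 L/s.
Equation of motion (constant flow): PIP = Vt/C + R·V̇ + PEEP.
Vt/C = PIP − R·V̇ − PEEP = 31.0 − 8.5×0.7667 − 7 = 31.0 − 6.517 − 7 = 17.483 cmH2O.
C = Vt / 17.483 = 460 / 17.483 = 26.311 mL/cmH2O.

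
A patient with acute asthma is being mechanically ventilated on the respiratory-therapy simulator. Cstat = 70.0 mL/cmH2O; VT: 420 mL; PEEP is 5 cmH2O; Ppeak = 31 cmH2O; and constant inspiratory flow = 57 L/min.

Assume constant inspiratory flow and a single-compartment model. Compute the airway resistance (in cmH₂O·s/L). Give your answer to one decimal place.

Flow: 57 L/min ÷ 60 = 0.95 L/s.
Equation of motion (constant flow): PIP = Vt/C + R·V̇ + PEEP.
R·V̇ = PIP − Vt/C − PEEP = 31 − 420/70.0 − 5 = 31 − 6.0 − 5 = 20.0 cmH2O.
R = 20.0 / 0.95 = 21.053 cmH2O·s/L.

21.1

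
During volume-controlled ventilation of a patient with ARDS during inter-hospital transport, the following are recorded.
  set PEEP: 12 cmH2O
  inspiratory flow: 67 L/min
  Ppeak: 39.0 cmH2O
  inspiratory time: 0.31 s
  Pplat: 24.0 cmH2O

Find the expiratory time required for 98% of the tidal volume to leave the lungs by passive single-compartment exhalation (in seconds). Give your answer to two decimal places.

1.52

Flow: 67 L/min ÷ 60 = 1.1167 L/s.
Vt = flow × Ti = 1.1167 L/s × 0.31 s × 1000 mL/L = 346.18 mL.
R = (PIP − Pplat)/V̇ = (39.0 − 24.0) / 1.1167 = 15.0/1.1167 = 13.432 cmH2O·s/L.
C = Vt/(Pplat − PEEP) = 346.18 / (24.0 − 12) = 346.18/12.0 = 28.848 mL/cmH2O.
τ = R × C = 13.432 × 0.02885 L/cmH2O = 0.3875 s.
t = −τ·ln(1 − 0.98) = −0.3875·ln(0.02) = 1.516 s.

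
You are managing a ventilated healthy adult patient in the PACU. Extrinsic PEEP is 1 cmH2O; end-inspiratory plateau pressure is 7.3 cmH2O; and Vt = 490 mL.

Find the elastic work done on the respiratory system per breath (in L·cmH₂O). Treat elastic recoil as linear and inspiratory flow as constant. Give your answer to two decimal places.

Elastic work ≈ ½ × (Pplat − PEEP) × Vt = 0.5 × (7.3 − 1) × 0.490 L = 0.5 × 6.3 × 0.490 = 1.544 L·cmH2O.

1.54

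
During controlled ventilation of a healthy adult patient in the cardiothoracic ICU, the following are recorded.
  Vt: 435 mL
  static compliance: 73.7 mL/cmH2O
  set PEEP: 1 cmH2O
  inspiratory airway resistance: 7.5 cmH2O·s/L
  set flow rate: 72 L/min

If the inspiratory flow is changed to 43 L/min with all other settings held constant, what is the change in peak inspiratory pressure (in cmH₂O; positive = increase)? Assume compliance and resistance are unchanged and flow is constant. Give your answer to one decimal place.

Flow: 72 L/min ÷ 60 = 1.2 L/s.
New flow: 43 L/min ÷ 60 = 0.7167 L/s.
PIP = Vt/C + R·V̇ + PEEP (constant-flow equation of motion).
Only the resistive term changes: ΔPIP = R × ΔV̇ = 7.5 × (0.7167 − 1.2) = 7.5 × -0.4833 = -3.625 cmH2O.

-3.6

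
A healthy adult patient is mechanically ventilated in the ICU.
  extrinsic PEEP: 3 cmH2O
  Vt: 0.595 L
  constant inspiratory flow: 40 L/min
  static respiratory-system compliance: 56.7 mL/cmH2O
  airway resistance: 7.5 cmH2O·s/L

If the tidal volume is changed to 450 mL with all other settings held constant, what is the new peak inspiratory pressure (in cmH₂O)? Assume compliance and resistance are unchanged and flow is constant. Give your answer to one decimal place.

Flow: 40 L/min ÷ 60 = 0.6667 L/s.
PIP = Vt/C + R·V̇ + PEEP (constant-flow equation of motion).
Only the elastic term changes: ΔPIP = ΔVt / C = (450 − 595) / 56.7 = -2.557 cmH2O.
Original PIP = 595/56.7 + 7.5×0.6667 + 3 = 18.494 cmH2O; new PIP = 18.494 + (-2.557) = 15.937 cmH2O.

15.9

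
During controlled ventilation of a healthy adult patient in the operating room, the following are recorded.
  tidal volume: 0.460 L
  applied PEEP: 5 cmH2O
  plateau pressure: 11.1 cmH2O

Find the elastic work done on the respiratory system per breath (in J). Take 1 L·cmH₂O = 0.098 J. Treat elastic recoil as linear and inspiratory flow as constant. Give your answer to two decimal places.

Elastic work ≈ ½ × (Pplat − PEEP) × Vt = 0.5 × (11.1 − 5) × 0.460 L = 0.5 × 6.1 × 0.460 = 1.403 L·cmH2O.
× 0.098 J/(L·cmH2O) → 0.1375 J.

0.14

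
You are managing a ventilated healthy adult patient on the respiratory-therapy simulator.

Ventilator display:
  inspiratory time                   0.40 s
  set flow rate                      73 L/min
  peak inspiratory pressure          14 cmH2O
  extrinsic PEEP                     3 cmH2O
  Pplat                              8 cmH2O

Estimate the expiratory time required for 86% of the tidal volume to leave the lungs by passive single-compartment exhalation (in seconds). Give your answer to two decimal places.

0.94

Flow: 73 L/min ÷ 60 = 1.2167 L/s.
Vt = flow × Ti = 1.2167 L/s × 0.40 s × 1000 mL/L = 486.68 mL.
R = (PIP − Pplat)/V̇ = (14 − 8) / 1.2167 = 6.0/1.2167 = 4.931 cmH2O·s/L.
C = Vt/(Pplat − PEEP) = 486.68 / (8 − 3) = 486.68/5.0 = 97.336 mL/cmH2O.
τ = R × C = 4.931 × 0.09734 L/cmH2O = 0.48 s.
t = −τ·ln(1 − 0.86) = −0.48·ln(0.14) = 0.9437 s.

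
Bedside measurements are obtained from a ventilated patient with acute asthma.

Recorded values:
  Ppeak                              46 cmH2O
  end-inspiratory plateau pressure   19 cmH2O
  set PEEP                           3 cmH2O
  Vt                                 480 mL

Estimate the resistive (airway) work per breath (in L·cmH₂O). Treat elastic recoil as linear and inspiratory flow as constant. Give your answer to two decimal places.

With constant inspiratory flow the resistive pressure is constant at PIP − Pplat = 46 − 19 = 27.0 cmH2O, so resistive work = 27.0 × 0.480 = 12.96 L·cmH2O.

12.96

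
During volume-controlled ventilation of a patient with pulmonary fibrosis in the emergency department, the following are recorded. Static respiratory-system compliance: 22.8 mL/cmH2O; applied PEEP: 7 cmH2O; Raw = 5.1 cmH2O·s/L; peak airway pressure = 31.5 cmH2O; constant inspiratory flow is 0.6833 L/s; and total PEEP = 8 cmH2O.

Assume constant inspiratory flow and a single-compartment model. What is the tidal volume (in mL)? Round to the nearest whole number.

Total PEEP = 8 cmH2O (set 7 + intrinsic 1); this is the baseline alveolar pressure.
Equation of motion (constant flow): PIP = Vt/C + R·V̇ + PEEP.
Vt/C = PIP − R·V̇ − PEEP = 31.5 − 3.485 − 8 = 20.015 cmH2O.
Vt = C × 20.015 = 22.8 × 20.015 = 456.34 mL.

456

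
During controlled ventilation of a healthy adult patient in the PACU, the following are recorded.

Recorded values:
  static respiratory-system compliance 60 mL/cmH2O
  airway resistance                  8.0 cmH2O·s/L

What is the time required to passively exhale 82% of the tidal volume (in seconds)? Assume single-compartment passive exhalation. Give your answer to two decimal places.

0.82

τ = R × C = 8.0 × 60 mL/cmH2O = 8.0 × 0.060 L/cmH2O = 0.48 s.
Exhaled fraction f = 1 − e^(−t/τ) → t = −τ·ln(1 − f) = −0.48·ln(0.18) = 0.8231 s.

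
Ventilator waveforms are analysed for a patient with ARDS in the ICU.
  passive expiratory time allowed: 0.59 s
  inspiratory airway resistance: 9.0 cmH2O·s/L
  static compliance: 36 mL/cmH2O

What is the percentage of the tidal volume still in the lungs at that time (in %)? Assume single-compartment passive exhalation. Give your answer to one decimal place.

τ = R × C = 9.0 × 36 mL/cmH2O = 9.0 × 0.036 L/cmH2O = 0.324 s.
Passive exhalation: V(t)/V₀ = e^(−t/τ) = e^(−0.59/0.324) = 0.1619.
Fraction remaining = 0.1619 → 16.19%.

16.2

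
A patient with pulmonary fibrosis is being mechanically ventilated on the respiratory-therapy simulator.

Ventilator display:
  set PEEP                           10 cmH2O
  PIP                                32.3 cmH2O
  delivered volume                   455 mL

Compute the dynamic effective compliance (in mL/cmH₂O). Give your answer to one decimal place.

20.4

Dynamic compliance = Vt / (PIP − PEEP) = 455 / (32.3 − 10) = 455 / 22.3 = 20.404 mL/cmH2O.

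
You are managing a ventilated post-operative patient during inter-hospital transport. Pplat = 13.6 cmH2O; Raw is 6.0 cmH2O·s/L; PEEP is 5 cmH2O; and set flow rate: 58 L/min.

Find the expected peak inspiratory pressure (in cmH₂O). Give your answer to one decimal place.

Flow: 58 L/min ÷ 60 = 0.9667 L/s.
PIP = Pplat + Raw × flow = 13.6 + 6.0 × 0.9667 = 13.6 + 5.8 = 19.4 cmH2O.

19.4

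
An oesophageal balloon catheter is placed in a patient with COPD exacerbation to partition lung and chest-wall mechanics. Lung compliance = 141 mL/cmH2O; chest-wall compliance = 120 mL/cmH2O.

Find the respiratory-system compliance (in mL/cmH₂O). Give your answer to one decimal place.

Lung and chest wall are elastances in series: 1/Crs = 1/CL + 1/Ccw.
1/Crs = 1/141 + 1/120 = 0.01543.
Crs = 64.809 mL/cmH2O.

64.8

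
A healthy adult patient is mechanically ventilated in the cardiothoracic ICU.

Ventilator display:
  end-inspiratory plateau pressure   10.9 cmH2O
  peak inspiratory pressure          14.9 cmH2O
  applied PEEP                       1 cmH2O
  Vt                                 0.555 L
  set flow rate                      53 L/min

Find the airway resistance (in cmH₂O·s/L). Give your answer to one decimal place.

4.5

Flow: 53 L/min ÷ 60 = 0.8833 L/s.
Raw = (PIP − Pplat) / flow = (14.9 − 10.9) / 0.8833 = 4.0 / 0.8833 = 4.528 cmH2O·s/L.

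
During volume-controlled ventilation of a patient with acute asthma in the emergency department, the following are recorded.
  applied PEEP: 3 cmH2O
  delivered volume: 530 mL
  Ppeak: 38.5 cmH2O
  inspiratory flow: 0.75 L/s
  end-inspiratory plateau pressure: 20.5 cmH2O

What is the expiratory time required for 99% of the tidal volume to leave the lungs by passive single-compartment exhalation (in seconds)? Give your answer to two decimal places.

3.35

R = (PIP − Pplat)/V̇ = (38.5 − 20.5) / 0.75 = 18.0/0.75 = 24.0 cmH2O·s/L.
C = Vt/(Pplat − PEEP) = 530.0 / (20.5 − 3) = 530.0/17.5 = 30.286 mL/cmH2O.
τ = R × C = 24.0 × 0.03029 L/cmH2O = 0.727 s.
t = −τ·ln(1 − 0.99) = −0.727·ln(0.01) = 3.348 s.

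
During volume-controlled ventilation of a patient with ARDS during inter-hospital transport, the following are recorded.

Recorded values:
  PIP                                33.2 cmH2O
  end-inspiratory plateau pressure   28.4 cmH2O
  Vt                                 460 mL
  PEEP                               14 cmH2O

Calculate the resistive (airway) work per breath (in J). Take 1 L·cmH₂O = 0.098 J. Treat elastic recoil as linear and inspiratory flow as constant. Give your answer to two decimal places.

With constant inspiratory flow the resistive pressure is constant at PIP − Pplat = 33.2 − 28.4 = 4.8 cmH2O, so resistive work = 4.8 × 0.460 = 2.208 L·cmH2O.
× 0.098 J/(L·cmH2O) → 0.2164 J.

0.22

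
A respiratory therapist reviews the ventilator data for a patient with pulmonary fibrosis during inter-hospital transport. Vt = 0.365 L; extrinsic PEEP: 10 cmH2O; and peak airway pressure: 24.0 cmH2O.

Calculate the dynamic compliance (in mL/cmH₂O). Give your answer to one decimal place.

26.1

Dynamic compliance = Vt / (PIP − PEEP) = 365 / (24.0 − 10) = 365 / 14.0 = 26.071 mL/cmH2O.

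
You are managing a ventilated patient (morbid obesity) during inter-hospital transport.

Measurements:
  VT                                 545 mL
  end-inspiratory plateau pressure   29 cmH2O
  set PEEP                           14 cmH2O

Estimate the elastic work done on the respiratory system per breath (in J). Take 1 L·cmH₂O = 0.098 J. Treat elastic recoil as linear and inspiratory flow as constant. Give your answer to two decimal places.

0.40

Elastic work ≈ ½ × (Pplat − PEEP) × Vt = 0.5 × (29 − 14) × 0.545 L = 0.5 × 15.0 × 0.545 = 4.088 L·cmH2O.
× 0.098 J/(L·cmH2O) → 0.4006 J.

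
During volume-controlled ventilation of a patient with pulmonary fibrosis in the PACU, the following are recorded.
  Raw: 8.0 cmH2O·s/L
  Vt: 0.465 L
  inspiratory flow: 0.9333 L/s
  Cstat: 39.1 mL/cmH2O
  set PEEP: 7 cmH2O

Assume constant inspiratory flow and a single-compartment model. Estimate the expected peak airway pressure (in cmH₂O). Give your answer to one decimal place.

26.4

Equation of motion (constant flow): PIP = Vt/C + R·V̇ + PEEP.
PIP = 465/39.1 + 8.0×0.9333 + 7 = 11.893 + 7.466 + 7 = 26.359 cmH2O.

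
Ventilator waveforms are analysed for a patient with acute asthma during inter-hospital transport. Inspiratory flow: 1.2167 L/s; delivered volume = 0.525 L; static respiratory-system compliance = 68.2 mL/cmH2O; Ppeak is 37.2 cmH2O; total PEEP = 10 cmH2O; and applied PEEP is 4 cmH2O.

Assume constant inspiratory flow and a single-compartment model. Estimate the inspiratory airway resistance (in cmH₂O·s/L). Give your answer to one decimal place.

16.0

Total PEEP = 10 cmH2O (set 4 + intrinsic 6); this is the baseline alveolar pressure.
Equation of motion (constant flow): PIP = Vt/C + R·V̇ + PEEP.
R·V̇ = PIP − Vt/C − PEEP = 37.2 − 525/68.2 − 10 = 37.2 − 7.698 − 10 = 19.502 cmH2O.
R = 19.502 / 1.2167 = 16.029 cmH2O·s/L.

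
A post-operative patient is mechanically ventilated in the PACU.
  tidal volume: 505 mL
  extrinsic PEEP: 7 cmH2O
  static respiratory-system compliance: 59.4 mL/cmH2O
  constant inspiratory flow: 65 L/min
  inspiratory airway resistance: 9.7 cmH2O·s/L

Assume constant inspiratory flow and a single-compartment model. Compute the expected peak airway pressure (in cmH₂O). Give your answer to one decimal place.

26.0

Flow: 65 L/min ÷ 60 = 1.0833 L/s.
Equation of motion (constant flow): PIP = Vt/C + R·V̇ + PEEP.
PIP = 505/59.4 + 9.7×1.0833 + 7 = 8.502 + 10.508 + 7 = 26.01 cmH2O.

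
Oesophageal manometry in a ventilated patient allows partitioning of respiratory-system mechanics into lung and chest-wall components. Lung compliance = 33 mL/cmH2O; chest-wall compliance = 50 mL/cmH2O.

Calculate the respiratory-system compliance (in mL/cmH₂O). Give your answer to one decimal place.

Lung and chest wall are elastances in series: 1/Crs = 1/CL + 1/Ccw.
1/Crs = 1/33 + 1/50 = 0.0503.
Crs = 19.881 mL/cmH2O.

19.9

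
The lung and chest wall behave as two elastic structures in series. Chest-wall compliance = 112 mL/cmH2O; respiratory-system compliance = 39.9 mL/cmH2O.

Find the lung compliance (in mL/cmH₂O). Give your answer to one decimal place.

62.0

1/CL = 1/Crs − 1/Ccw.
1/CL = 1/39.9 − 1/112 = 0.01613.
CL = 61.996 mL/cmH2O.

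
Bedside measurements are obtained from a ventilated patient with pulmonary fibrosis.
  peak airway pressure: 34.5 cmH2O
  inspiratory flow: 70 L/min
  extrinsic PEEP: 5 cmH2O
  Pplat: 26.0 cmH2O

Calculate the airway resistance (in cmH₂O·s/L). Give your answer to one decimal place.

7.3

Flow: 70 L/min ÷ 60 = 1.1667 L/s.
Raw = (PIP − Pplat) / flow = (34.5 − 26.0) / 1.1667 = 8.5 / 1.1667 = 7.286 cmH2O·s/L.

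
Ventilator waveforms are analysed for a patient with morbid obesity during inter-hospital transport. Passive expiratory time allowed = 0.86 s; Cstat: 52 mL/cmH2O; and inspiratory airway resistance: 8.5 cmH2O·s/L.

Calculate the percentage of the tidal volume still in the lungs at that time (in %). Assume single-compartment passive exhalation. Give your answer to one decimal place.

τ = R × C = 8.5 × 52 mL/cmH2O = 8.5 × 0.052 L/cmH2O = 0.442 s.
Passive exhalation: V(t)/V₀ = e^(−t/τ) = e^(−0.86/0.442) = 0.1429.
Fraction remaining = 0.1429 → 14.29%.

14.3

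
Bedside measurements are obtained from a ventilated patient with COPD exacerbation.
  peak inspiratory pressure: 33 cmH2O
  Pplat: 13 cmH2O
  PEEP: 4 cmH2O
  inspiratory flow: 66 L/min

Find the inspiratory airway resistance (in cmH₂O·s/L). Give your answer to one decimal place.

Flow: 66 L/min ÷ 60 = 1.1 L/s.
Raw = (PIP − Pplat) / flow = (33 − 13) / 1.1 = 20.0 / 1.1 = 18.182 cmH2O·s/L.

18.2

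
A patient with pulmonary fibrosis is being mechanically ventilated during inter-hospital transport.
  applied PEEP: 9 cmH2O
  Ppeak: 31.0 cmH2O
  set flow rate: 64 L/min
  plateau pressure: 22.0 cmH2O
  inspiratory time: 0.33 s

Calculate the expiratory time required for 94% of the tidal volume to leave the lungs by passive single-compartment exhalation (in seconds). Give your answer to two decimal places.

0.64

Flow: 64 L/min ÷ 60 = 1.0667 L/s.
Vt = flow × Ti = 1.0667 L/s × 0.33 s × 1000 mL/L = 352.01 mL.
R = (PIP − Pplat)/V̇ = (31.0 − 22.0) / 1.0667 = 9.0/1.0667 = 8.437 cmH2O·s/L.
C = Vt/(Pplat − PEEP) = 352.01 / (22.0 − 9) = 352.01/13.0 = 27.078 mL/cmH2O.
τ = R × C = 8.437 × 0.02708 L/cmH2O = 0.2285 s.
t = −τ·ln(1 − 0.94) = −0.2285·ln(0.06) = 0.6429 s.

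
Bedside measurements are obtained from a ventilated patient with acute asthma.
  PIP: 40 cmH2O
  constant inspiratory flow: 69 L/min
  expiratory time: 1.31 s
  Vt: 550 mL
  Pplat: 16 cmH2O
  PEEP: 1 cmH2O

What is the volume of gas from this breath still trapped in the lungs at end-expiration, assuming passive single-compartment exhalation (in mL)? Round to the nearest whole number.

Flow: 69 L/min ÷ 60 = 1.15 L/s.
R = (PIP − Pplat)/V̇ = (40 − 16) / 1.15 = 24.0/1.15 = 20.87 cmH2O·s/L.
C = Vt/(Pplat − PEEP) = 550.0 / (16 − 1) = 550.0/15.0 = 36.667 mL/cmH2O.
τ = R × C = 20.87 × 0.03667 L/cmH2O = 0.7653 s.
Fraction remaining = e^(−Te/τ) = e^(−1.31/0.7653) = 0.1806.
Trapped volume = 550.0 × 0.1806 = 99.33 mL.

99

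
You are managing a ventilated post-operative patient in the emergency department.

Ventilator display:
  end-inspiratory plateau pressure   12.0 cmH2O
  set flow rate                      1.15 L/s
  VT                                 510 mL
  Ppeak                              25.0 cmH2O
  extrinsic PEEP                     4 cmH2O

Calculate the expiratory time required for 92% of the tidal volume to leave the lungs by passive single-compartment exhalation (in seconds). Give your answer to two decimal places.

1.82

R = (PIP − Pplat)/V̇ = (25.0 − 12.0) / 1.15 = 13.0/1.15 = 11.304 cmH2O·s/L.
C = Vt/(Pplat − PEEP) = 510.0 / (12.0 − 4) = 510.0/8.0 = 63.75 mL/cmH2O.
τ = R × C = 11.304 × 0.06375 L/cmH2O = 0.7206 s.
t = −τ·ln(1 − 0.92) = −0.7206·ln(0.08) = 1.82 s.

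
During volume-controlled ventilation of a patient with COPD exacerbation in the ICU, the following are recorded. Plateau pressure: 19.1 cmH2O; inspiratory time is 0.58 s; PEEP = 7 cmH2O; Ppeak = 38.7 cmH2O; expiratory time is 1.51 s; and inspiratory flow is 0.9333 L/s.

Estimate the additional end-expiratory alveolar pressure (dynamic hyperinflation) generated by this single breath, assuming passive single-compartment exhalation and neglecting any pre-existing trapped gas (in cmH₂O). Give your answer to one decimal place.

2.4

Vt = flow × Ti = 0.9333 L/s × 0.58 s × 1000 mL/L = 541.31 mL.
R = (PIP − Pplat)/V̇ = (38.7 − 19.1) / 0.9333 = 19.6/0.9333 = 21.001 cmH2O·s/L.
C = Vt/(Pplat − PEEP) = 541.31 / (19.1 − 7) = 541.31/12.1 = 44.736 mL/cmH2O.
τ = R × C = 21.001 × 0.04474 L/cmH2O = 0.9396 s.
Fraction remaining = e^(−Te/τ) = e^(−1.51/0.9396) = 0.2005; trapped volume = 541.31 × 0.2005 = 108.53 mL.
Additional alveolar pressure from trapping ≈ V_trapped / C = 108.53 / 44.736 = 2.426 cmH2O.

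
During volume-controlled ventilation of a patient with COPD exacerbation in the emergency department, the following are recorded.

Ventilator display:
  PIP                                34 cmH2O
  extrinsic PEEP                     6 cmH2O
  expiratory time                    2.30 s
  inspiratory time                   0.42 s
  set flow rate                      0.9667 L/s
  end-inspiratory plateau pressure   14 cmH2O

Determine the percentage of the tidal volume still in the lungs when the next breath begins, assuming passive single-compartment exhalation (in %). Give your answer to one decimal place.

Vt = flow × Ti = 0.9667 L/s × 0.42 s × 1000 mL/L = 406.01 mL.
R = (PIP − Pplat)/V̇ = (34 − 14) / 0.9667 = 20.0/0.9667 = 20.689 cmH2O·s/L.
C = Vt/(Pplat − PEEP) = 406.01 / (14 − 6) = 406.01/8.0 = 50.751 mL/cmH2O.
τ = R × C = 20.689 × 0.05075 L/cmH2O = 1.05 s.
Fraction remaining at end-expiration = e^(−Te/τ) = e^(−2.30/1.05) = 0.1119 → 11.19%.

11.2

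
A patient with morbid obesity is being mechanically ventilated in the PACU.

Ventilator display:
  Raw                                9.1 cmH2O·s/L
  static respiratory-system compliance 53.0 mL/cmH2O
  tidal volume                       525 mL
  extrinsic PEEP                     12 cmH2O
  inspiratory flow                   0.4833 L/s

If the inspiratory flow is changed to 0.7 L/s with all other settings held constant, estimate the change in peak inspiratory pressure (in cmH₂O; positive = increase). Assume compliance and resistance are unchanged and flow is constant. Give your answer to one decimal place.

PIP = Vt/C + R·V̇ + PEEP (constant-flow equation of motion).
Only the resistive term changes: ΔPIP = R × ΔV̇ = 9.1 × (0.7 − 0.4833) = 9.1 × 0.2167 = 1.972 cmH2O.

2.0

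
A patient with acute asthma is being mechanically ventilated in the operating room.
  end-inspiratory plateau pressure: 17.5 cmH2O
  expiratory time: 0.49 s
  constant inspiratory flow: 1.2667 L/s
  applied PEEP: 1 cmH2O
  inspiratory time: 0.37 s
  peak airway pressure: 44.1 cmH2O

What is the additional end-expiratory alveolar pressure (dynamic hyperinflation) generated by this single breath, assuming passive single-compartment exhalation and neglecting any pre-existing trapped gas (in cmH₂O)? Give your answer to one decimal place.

7.3

Vt = flow × Ti = 1.2667 L/s × 0.37 s × 1000 mL/L = 468.68 mL.
R = (PIP − Pplat)/V̇ = (44.1 − 17.5) / 1.2667 = 26.6/1.2667 = 20.999 cmH2O·s/L.
C = Vt/(Pplat − PEEP) = 468.68 / (17.5 − 1) = 468.68/16.5 = 28.405 mL/cmH2O.
τ = R × C = 20.999 × 0.02841 L/cmH2O = 0.5966 s.
Fraction remaining = e^(−Te/τ) = e^(−0.49/0.5966) = 0.4399; trapped volume = 468.68 × 0.4399 = 206.17 mL.
Additional alveolar pressure from trapping ≈ V_trapped / C = 206.17 / 28.405 = 7.258 cmH2O.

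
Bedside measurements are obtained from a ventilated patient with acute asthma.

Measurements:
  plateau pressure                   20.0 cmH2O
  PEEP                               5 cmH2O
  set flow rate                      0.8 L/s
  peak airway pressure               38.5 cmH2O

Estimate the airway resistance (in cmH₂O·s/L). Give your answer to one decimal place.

Raw = (PIP − Pplat) / flow = (38.5 − 20.0) / 0.8 = 18.5 / 0.8 = 23.125 cmH2O·s/L.

23.1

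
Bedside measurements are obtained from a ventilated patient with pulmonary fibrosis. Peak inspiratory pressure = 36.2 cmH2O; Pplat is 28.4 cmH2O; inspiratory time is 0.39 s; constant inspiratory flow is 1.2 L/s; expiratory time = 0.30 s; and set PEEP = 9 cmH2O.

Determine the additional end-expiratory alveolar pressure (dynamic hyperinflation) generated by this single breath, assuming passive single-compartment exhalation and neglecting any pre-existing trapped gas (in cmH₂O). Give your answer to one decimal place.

2.9

Vt = flow × Ti = 1.2 L/s × 0.39 s × 1000 mL/L = 468.0 mL.
R = (PIP − Pplat)/V̇ = (36.2 − 28.4) / 1.2 = 7.8/1.2 = 6.5 cmH2O·s/L.
C = Vt/(Pplat − PEEP) = 468.0 / (28.4 − 9) = 468.0/19.4 = 24.124 mL/cmH2O.
τ = R × C = 6.5 × 0.02412 L/cmH2O = 0.1568 s.
Fraction remaining = e^(−Te/τ) = e^(−0.30/0.1568) = 0.1476; trapped volume = 468.0 × 0.1476 = 69.077 mL.
Additional alveolar pressure from trapping ≈ V_trapped / C = 69.077 / 24.124 = 2.863 cmH2O.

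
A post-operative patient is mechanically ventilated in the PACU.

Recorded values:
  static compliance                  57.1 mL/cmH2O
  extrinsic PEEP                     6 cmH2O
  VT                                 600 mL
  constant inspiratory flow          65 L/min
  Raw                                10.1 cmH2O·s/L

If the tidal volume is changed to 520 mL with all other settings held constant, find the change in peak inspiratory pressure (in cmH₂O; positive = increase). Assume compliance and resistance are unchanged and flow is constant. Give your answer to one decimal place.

-1.4

PIP = Vt/C + R·V̇ + PEEP (constant-flow equation of motion).
Only the elastic term changes: ΔPIP = ΔVt / C = (520 − 600) / 57.1 = -1.401 cmH2O.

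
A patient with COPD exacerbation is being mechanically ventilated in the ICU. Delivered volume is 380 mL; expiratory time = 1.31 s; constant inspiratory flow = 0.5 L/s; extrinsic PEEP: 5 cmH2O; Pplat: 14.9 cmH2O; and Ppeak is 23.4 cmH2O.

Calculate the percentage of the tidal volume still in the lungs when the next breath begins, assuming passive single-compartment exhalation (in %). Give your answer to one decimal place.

13.4

R = (PIP − Pplat)/V̇ = (23.4 − 14.9) / 0.5 = 8.5/0.5 = 17.0 cmH2O·s/L.
C = Vt/(Pplat − PEEP) = 380.0 / (14.9 − 5) = 380.0/9.9 = 38.384 mL/cmH2O.
τ = R × C = 17.0 × 0.03838 L/cmH2O = 0.6525 s.
Fraction remaining at end-expiration = e^(−Te/τ) = e^(−1.31/0.6525) = 0.1343 → 13.43%.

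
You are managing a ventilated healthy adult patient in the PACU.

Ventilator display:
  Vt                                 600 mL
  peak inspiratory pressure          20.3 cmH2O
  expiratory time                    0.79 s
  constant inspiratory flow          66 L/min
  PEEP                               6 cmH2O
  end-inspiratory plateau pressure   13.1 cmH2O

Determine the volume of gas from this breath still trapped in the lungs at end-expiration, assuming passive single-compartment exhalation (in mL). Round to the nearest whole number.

144

Flow: 66 L/min ÷ 60 = 1.1 L/s.
R = (PIP − Pplat)/V̇ = (20.3 − 13.1) / 1.1 = 7.2/1.1 = 6.545 cmH2O·s/L.
C = Vt/(Pplat − PEEP) = 600.0 / (13.1 − 6) = 600.0/7.1 = 84.507 mL/cmH2O.
τ = R × C = 6.545 × 0.08451 L/cmH2O = 0.5531 s.
Fraction remaining = e^(−Te/τ) = e^(−0.79/0.5531) = 0.2397.
Trapped volume = 600.0 × 0.2397 = 143.82 mL.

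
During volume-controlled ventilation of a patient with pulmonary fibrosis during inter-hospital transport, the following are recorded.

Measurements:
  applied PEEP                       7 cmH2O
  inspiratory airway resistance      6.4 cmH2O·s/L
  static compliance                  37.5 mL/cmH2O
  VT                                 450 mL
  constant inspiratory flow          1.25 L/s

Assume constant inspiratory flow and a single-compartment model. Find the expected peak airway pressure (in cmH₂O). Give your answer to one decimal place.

27.0

Equation of motion (constant flow): PIP = Vt/C + R·V̇ + PEEP.
PIP = 450/37.5 + 6.4×1.25 + 7 = 12.0 + 8.0 + 7 = 27.0 cmH2O.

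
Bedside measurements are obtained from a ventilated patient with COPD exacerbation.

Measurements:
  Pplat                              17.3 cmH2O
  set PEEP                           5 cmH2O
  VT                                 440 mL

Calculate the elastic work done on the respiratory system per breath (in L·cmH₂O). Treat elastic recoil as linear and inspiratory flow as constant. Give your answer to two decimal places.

Elastic work ≈ ½ × (Pplat − PEEP) × Vt = 0.5 × (17.3 − 5) × 0.440 L = 0.5 × 12.3 × 0.440 = 2.706 L·cmH2O.

2.71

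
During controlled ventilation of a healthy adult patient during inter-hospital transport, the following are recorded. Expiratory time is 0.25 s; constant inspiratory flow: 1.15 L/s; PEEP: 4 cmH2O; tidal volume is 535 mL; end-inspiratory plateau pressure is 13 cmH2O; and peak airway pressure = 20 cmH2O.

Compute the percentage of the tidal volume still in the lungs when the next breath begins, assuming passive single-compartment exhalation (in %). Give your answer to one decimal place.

R = (PIP − Pplat)/V̇ = (20 − 13) / 1.15 = 7.0/1.15 = 6.087 cmH2O·s/L.
C = Vt/(Pplat − PEEP) = 535.0 / (13 − 4) = 535.0/9.0 = 59.444 mL/cmH2O.
τ = R × C = 6.087 × 0.05944 L/cmH2O = 0.3618 s.
Fraction remaining at end-expiration = e^(−Te/τ) = e^(−0.25/0.3618) = 0.5011 → 50.11%.

50.1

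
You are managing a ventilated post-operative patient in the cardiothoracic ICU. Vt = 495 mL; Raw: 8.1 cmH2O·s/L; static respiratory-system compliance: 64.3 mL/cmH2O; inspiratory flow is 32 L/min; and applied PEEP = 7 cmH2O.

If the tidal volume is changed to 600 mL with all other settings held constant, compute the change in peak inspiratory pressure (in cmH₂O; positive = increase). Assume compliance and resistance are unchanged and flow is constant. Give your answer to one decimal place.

1.6

PIP = Vt/C + R·V̇ + PEEP (constant-flow equation of motion).
Only the elastic term changes: ΔPIP = ΔVt / C = (600 − 495) / 64.3 = 1.633 cmH2O.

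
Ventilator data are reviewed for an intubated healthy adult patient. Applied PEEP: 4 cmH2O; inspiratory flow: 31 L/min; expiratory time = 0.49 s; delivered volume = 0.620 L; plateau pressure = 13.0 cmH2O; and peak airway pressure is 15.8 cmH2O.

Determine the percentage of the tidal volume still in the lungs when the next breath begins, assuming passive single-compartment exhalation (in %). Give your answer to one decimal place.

Flow: 31 L/min ÷ 60 = 0.5167 L/s.
R = (PIP − Pplat)/V̇ = (15.8 − 13.0) / 0.5167 = 2.8/0.5167 = 5.419 cmH2O·s/L.
C = Vt/(Pplat − PEEP) = 620.0 / (13.0 − 4) = 620.0/9.0 = 68.889 mL/cmH2O.
τ = R × C = 5.419 × 0.06889 L/cmH2O = 0.3733 s.
Fraction remaining at end-expiration = e^(−Te/τ) = e^(−0.49/0.3733) = 0.2691 → 26.91%.

26.9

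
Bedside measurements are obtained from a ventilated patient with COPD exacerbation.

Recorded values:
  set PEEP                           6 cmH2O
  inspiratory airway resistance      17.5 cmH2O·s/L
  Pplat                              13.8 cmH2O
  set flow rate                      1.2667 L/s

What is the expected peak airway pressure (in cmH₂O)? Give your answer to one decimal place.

PIP = Pplat + Raw × flow = 13.8 + 17.5 × 1.2667 = 13.8 + 22.167 = 35.967 cmH2O.

36.0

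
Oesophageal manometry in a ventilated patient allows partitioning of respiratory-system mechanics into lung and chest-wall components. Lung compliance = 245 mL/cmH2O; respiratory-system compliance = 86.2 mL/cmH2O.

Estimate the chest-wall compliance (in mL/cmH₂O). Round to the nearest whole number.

1/Ccw = 1/Crs − 1/CL.
1/Ccw = 1/86.2 − 1/245 = 0.007519.
Ccw = 133.0 mL/cmH2O.

133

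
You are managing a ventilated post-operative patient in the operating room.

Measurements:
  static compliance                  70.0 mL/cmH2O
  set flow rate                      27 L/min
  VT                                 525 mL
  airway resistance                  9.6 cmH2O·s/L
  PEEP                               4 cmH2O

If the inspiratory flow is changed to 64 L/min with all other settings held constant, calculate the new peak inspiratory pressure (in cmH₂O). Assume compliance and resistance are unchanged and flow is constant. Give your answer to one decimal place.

21.7

Flow: 27 L/min ÷ 60 = 0.45 L/s.
New flow: 64 L/min ÷ 60 = 1.0667 L/s.
PIP = Vt/C + R·V̇ + PEEP (constant-flow equation of motion).
Only the resistive term changes: ΔPIP = R × ΔV̇ = 9.6 × (1.0667 − 0.45) = 9.6 × 0.6167 = 5.92 cmH2O.
Original PIP = 525/70.0 + 9.6×0.45 + 4 = 15.82 cmH2O; new PIP = 15.82 + (5.92) = 21.74 cmH2O.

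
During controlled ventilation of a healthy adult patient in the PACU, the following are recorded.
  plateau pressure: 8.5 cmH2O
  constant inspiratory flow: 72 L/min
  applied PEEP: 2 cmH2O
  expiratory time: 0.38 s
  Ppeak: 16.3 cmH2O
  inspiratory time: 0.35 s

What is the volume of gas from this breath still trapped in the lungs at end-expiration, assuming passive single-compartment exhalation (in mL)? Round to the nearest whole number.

Flow: 72 L/min ÷ 60 = 1.2 L/s.
Vt = flow × Ti = 1.2 L/s × 0.35 s × 1000 mL/L = 420.0 mL.
R = (PIP − Pplat)/V̇ = (16.3 − 8.5) / 1.2 = 7.8/1.2 = 6.5 cmH2O·s/L.
C = Vt/(Pplat − PEEP) = 420.0 / (8.5 − 2) = 420.0/6.5 = 64.615 mL/cmH2O.
τ = R × C = 6.5 × 0.06462 L/cmH2O = 0.42 s.
Fraction remaining = e^(−Te/τ) = e^(−0.38/0.42) = 0.4046.
Trapped volume = 420.0 × 0.4046 = 169.93 mL.

170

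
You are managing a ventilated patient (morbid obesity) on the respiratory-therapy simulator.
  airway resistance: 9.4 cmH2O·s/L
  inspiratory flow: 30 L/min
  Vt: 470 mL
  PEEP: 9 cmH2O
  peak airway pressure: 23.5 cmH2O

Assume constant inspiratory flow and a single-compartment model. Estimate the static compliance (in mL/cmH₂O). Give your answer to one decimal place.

48.0

Flow: 30 L/min ÷ 60 = 0.5 L/s.
Equation of motion (constant flow): PIP = Vt/C + R·V̇ + PEEP.
Vt/C = PIP − R·V̇ − PEEP = 23.5 − 9.4×0.5 − 9 = 23.5 − 4.7 − 9 = 9.8 cmH2O.
C = Vt / 9.8 = 470 / 9.8 = 47.959 mL/cmH2O.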